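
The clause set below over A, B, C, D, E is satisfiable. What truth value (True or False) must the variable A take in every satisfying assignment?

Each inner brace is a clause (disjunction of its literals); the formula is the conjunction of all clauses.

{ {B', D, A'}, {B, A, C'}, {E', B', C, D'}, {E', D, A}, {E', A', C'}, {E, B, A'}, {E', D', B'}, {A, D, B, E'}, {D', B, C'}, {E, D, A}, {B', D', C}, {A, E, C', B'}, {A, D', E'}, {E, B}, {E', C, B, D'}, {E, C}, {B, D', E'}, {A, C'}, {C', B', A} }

True

Suppose A = 0.
From the singleton clause (C'), C = 0.
From the singleton clause (E), E = 1.
From the singleton clause (D), D = 1.
Now (D') is unsatisfied and unit — conflict.
So every satisfying assignment has A = True.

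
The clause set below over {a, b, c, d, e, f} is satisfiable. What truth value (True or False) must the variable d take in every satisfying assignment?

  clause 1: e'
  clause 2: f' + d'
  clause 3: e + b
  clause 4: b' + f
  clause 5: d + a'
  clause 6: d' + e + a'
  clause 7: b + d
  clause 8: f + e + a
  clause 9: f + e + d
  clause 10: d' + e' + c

Suppose d = 1.
From the singleton clause (e'), e = 0.
From the singleton clause (f'), f = 0.
From the singleton clause (b), b = 1.
That conflicts with the unit clause (b').
So every satisfying assignment has d = False.

False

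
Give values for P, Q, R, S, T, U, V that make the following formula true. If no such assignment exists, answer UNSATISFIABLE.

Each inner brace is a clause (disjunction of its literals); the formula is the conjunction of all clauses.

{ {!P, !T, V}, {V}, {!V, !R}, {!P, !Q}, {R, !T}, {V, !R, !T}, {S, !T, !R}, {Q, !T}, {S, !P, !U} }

P=false,  Q=true,  R=false,  S=false,  T=false,  U=true,  V=true

Unit clause (V) forces V = true.
Unit clause (!R) forces R = false.
Unit clause (!T) forces T = false.
Branch on P: set P = false.
No clause remains; Q, S, U are free.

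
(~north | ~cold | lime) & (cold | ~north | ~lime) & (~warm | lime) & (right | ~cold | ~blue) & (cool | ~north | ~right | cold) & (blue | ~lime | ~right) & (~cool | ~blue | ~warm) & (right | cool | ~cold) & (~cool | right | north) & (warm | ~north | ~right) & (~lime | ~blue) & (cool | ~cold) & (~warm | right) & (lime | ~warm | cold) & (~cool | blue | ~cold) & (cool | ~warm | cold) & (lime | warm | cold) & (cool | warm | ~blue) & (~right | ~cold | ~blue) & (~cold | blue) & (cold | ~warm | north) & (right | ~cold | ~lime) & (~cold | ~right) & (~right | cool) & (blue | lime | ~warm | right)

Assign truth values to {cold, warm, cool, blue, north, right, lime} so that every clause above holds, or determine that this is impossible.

cold=0,  warm=0,  cool=0,  blue=0,  north=0,  right=0,  lime=1

Case warm = 0:
Case north = 0:
Case cool = 0:
The clause (~cold) is unit, so cold = 0.
The clause (lime) is unit, so lime = 1.
The clause (~blue) is unit, so blue = 0.
The clause (~right) is unit, so right = 0.
Every clause now holds.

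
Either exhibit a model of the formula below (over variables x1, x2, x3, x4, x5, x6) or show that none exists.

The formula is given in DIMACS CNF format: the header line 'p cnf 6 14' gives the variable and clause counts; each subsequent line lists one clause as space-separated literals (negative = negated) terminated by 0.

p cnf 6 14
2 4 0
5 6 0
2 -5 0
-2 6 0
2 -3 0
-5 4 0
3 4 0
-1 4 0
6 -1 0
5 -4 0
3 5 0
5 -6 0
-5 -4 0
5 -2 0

Branch on x2: set x2 = True.
Unit clause (x6) forces x6 = True.
Unit clause (x5) forces x5 = True.
Unit clause (x4) forces x4 = True.
Now (¬x4) is unsatisfied and unit — conflict.
That branch fails; take x2 = False instead.
Unit clause (x4) forces x4 = True.
Unit clause (¬x5) forces x5 = False.
Now (x5) is unsatisfied and unit — conflict.
Neither x2 = True nor x2 = False works.

UNSATISFIABLE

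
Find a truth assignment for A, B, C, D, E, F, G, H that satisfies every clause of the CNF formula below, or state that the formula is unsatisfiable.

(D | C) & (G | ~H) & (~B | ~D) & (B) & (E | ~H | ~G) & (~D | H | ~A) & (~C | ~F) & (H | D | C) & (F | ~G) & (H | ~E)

The clause (B) is unit, so B = 1.
The clause (~D) is unit, so D = 0.
The clause (C) is unit, so C = 1.
The clause (~F) is unit, so F = 0.
The clause (~G) is unit, so G = 0.
The clause (~H) is unit, so H = 0.
The clause (~E) is unit, so E = 0.
All clauses hold; A can take either value.

A ↦ 1, B ↦ 1, C ↦ 1, D ↦ 0, E ↦ 0, F ↦ 0, G ↦ 0, H ↦ 0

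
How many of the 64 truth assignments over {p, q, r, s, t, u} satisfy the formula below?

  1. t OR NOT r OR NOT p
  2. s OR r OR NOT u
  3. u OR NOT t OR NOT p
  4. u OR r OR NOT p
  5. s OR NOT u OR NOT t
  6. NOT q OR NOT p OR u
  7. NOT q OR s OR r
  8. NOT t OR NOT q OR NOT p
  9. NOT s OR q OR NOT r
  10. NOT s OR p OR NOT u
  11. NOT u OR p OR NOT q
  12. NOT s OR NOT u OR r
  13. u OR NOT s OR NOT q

9

There are 2^6 = 64 truth assignments over (p, q, r, s, t, u).
Split on t. With t = true, the clauses containing t are satisfied and NOT t drops from the rest; 4 of the 2^5 = 32 assignments to the other variables satisfy what remains.
With t = false, by the same count on the reduced clause set, 5 assignments work.
(One model: p=F, q=F, r=F, s=F, t=F, u=F.)
Total: 4 + 5 = 9.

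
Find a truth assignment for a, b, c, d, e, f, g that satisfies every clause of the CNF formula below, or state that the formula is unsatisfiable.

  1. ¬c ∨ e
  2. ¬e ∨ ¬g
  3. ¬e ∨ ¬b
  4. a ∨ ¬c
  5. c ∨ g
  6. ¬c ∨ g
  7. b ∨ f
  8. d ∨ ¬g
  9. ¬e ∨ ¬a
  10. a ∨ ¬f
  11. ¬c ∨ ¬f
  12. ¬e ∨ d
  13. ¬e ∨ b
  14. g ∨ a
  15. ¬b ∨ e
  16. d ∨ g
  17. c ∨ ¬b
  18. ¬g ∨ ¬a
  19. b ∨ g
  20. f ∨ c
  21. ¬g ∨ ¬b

Suppose c = False.
The clause (g) is unit, so g = True.
The clause (¬e) is unit, so e = False.
The clause (d) is unit, so d = True.
The clause (¬b) is unit, so b = False.
The clause (f) is unit, so f = True.
The clause (a) is unit, so a = True.
But (¬a) is also a unit clause — contradiction.
So c must be the other value — set c = True.
The clause (e) is unit, so e = True.
The clause (¬g) is unit, so g = False.
But (g) is also a unit clause — contradiction.
Neither c = True nor c = False works.

UNSATISFIABLE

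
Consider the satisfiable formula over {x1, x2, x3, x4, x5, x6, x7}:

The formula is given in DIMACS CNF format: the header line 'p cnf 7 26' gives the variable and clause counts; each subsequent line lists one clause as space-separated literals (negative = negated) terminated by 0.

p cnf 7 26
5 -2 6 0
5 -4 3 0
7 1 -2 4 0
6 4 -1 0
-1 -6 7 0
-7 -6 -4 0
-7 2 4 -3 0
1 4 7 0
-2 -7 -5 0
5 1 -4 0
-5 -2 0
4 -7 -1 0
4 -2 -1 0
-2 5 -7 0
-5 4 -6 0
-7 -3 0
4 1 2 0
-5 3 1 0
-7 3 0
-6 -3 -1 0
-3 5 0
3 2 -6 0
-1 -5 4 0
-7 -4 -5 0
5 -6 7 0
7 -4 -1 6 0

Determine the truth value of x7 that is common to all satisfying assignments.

False

Suppose x7 = True.
(¬x3) alone gives x3 = False.
That conflicts with the unit clause (x3).
So every satisfying assignment has x7 = False.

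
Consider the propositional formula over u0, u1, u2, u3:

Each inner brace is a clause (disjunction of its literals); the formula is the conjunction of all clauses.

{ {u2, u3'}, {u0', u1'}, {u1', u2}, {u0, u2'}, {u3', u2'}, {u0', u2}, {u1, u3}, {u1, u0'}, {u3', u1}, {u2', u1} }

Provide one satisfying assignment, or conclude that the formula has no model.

Try u2 = 1.
The clause (u0) is unit, so u0 = 1.
The clause (u1') is unit, so u1 = 0.
But (u1) is also a unit clause — contradiction.
That branch fails; take u2 = 0 instead.
The clause (u3') is unit, so u3 = 0.
The clause (u1') is unit, so u1 = 0.
But (u1) is also a unit clause — contradiction.
Either choice for u2 ends in contradiction.

UNSATISFIABLE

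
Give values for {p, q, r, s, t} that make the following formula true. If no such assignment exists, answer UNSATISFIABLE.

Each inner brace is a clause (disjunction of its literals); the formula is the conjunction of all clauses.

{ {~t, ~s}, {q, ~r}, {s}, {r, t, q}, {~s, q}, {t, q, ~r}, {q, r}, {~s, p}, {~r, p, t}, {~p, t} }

UNSATISFIABLE

Unit clause (s) forces s = 1.
Unit clause (~t) forces t = 0.
Unit clause (q) forces q = 1.
Unit clause (p) forces p = 1.
But (~p) is also a unit clause — contradiction.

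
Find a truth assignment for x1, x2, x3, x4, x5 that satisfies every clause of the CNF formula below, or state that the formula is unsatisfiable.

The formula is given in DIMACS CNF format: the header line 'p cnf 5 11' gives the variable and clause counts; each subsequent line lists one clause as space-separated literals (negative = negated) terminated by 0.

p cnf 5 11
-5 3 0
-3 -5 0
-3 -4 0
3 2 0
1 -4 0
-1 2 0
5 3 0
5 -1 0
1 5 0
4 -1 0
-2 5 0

UNSATISFIABLE

Suppose x5 = False.
From the singleton clause (x3), x3 = True.
From the singleton clause (¬x4), x4 = False.
From the singleton clause (¬x1), x1 = False.
That conflicts with the unit clause (x1).
So x5 must be the other value — set x5 = True.
From the singleton clause (x3), x3 = True.
That conflicts with the unit clause (¬x3).
Both values of x5 lead to a conflict.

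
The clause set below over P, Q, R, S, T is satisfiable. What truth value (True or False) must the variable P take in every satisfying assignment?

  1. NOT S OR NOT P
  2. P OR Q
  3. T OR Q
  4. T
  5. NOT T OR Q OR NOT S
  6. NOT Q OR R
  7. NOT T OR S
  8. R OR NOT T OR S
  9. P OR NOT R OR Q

Suppose P = true.
Unit clause (NOT S) forces S = false.
Unit clause (T) forces T = true.
But (NOT T) is also a unit clause — contradiction.
So every satisfying assignment has P = False.

False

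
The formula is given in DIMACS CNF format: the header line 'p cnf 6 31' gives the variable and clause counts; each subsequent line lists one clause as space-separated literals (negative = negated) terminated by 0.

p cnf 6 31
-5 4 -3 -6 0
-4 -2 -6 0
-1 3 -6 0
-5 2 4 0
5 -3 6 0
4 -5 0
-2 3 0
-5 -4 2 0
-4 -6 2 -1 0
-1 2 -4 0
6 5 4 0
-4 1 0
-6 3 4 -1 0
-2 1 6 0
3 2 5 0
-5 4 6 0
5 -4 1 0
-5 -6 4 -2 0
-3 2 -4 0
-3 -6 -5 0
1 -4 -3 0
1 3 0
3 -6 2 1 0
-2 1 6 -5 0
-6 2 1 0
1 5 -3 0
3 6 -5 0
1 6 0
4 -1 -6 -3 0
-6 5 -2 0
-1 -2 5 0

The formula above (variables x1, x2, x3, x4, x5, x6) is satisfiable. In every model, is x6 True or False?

Suppose x6 = True.
Branch on x4: set x4 = False.
Unit clause (¬x5) forces x5 = False.
Unit clause (¬x2) forces x2 = False.
Unit clause (x3) forces x3 = True.
Unit clause (x1) forces x1 = True.
But (¬x1) is also a unit clause — contradiction.
Undo x4 and try x4 = True.
Unit clause (¬x2) forces x2 = False.
Unit clause (¬x5) forces x5 = False.
Unit clause (¬x1) forces x1 = False.
But (x1) is also a unit clause — contradiction.
Either choice for x4 ends in contradiction.
So every satisfying assignment has x6 = False.

False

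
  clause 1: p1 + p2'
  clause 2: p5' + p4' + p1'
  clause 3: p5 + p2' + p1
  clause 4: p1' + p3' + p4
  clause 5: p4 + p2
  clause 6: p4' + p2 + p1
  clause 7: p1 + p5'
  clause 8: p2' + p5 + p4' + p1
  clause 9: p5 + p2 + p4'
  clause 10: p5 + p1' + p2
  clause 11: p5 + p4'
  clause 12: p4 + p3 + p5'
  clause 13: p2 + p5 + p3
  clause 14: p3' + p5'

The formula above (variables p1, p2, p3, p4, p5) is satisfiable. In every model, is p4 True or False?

False

Suppose p4 = 1.
The clause (p5) is unit, so p5 = 1.
The clause (p1') is unit, so p1 = 0.
But (p1) is also a unit clause — contradiction.
So every satisfying assignment has p4 = False.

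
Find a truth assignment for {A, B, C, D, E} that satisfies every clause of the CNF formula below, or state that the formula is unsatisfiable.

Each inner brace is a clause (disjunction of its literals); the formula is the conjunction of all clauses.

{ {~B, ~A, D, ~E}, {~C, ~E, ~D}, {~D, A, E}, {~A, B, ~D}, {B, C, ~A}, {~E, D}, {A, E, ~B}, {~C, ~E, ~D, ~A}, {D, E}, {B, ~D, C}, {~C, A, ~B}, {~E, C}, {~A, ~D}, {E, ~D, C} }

Try E = 0.
Unit clause (D) forces D = 1.
Unit clause (A) forces A = 1.
But (~A) is also a unit clause — contradiction.
So E must be the other value — set E = 1.
Unit clause (D) forces D = 1.
Unit clause (~C) forces C = 0.
But (C) is also a unit clause — contradiction.
Either choice for E ends in contradiction.

UNSATISFIABLE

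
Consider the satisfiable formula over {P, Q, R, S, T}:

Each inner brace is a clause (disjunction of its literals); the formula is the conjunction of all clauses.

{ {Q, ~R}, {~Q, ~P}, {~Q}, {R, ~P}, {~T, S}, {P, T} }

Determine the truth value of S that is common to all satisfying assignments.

True

Suppose S = 0.
(~Q) alone gives Q = 0.
(~R) alone gives R = 0.
(~P) alone gives P = 0.
(~T) alone gives T = 0.
That conflicts with the unit clause (T).
So every satisfying assignment has S = True.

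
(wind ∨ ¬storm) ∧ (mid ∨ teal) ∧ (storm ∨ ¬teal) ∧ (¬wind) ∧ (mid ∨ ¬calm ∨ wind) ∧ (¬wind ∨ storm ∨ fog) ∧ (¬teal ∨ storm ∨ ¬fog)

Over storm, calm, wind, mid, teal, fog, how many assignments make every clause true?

There are 2^6 = 64 truth assignments over (storm, calm, wind, mid, teal, fog).
Split on storm. With storm = True, the clauses containing storm are satisfied and ¬storm drops from the rest; 0 of the 2^5 = 32 assignments to the other variables satisfy what remains.
With storm = False, by the same count on the reduced clause set, 4 assignments work.
(One model: storm=F, calm=F, wind=F, mid=T, teal=F, fog=F.)
Total: 0 + 4 = 4.

4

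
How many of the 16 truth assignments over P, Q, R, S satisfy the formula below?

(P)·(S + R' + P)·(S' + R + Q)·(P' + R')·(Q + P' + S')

There are 2^4 = 16 truth assignments over (P, Q, R, S).
Check each against the 5 clauses (columns in the order P, Q, R, S):
  F F F F  ✗ fails (P)
  F F F T  ✗ fails (P)
  F F T F  ✗ fails (P)
  F F T T  ✗ fails (P)
  F T F F  ✗ fails (P)
  F T F T  ✗ fails (P)
  F T T F  ✗ fails (P)
  F T T T  ✗ fails (P)
  T F F F  ✓ satisfies all
  T F F T  ✗ fails (S' + R + Q)
  T F T F  ✗ fails (P' + R')
  T F T T  ✗ fails (P' + R')
  T T F F  ✓ satisfies all
  T T F T  ✓ satisfies all
  T T T F  ✗ fails (P' + R')
  T T T T  ✗ fails (P' + R')
3 of the 16 rows are models.

3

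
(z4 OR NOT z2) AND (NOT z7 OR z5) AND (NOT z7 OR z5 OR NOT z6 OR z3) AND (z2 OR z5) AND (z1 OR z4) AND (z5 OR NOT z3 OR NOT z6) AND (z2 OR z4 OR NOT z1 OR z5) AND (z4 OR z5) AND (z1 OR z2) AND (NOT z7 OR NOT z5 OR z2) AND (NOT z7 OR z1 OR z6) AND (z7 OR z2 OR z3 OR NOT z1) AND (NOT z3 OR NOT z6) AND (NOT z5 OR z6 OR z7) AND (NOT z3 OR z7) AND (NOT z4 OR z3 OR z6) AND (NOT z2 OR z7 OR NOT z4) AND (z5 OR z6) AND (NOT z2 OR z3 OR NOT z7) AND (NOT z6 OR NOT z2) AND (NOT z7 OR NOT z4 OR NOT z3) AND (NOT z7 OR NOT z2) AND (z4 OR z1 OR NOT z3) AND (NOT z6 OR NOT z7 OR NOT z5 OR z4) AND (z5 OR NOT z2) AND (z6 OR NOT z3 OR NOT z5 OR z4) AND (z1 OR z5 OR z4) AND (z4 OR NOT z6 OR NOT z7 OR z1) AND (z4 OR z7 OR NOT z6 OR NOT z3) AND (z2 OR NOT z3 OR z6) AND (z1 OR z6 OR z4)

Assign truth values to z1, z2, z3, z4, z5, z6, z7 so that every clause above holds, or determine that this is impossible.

UNSATISFIABLE

Case z4 = true:
Case z7 = false:
(NOT z3) alone gives z3 = false.
(z6) alone gives z6 = true.
(NOT z2) alone gives z2 = false.
(z5) alone gives z5 = true.
(z1) alone gives z1 = true.
That conflicts with the unit clause (NOT z1).
That branch fails; take z7 = true instead.
(z5) alone gives z5 = true.
(z2) alone gives z2 = true.
That conflicts with the unit clause (NOT z2).
Either choice for z7 ends in contradiction.
That branch fails; take z4 = false instead.
(NOT z2) alone gives z2 = false.
(z5) alone gives z5 = true.
(z1) alone gives z1 = true.
(NOT z7) alone gives z7 = false.
(z3) alone gives z3 = true.
That conflicts with the unit clause (NOT z3).
Either choice for z4 ends in contradiction.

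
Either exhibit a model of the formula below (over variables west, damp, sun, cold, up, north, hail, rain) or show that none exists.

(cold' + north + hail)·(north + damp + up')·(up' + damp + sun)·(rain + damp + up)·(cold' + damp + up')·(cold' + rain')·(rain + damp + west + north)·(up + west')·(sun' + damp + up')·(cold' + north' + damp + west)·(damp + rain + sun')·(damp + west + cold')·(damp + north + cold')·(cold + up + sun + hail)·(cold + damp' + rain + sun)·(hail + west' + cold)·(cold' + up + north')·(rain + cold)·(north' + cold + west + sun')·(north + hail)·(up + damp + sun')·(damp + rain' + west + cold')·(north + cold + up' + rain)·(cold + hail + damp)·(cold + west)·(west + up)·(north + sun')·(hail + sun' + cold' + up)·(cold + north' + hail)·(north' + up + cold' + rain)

Case cold = 1:
Unit clause (rain') forces rain = 0.
Case north = 1:
Unit clause (up) forces up = 1.
Unit clause (damp) forces damp = 1.
No clause remains; west, sun, hail are free.

west: 0; damp: 1; sun: 1; cold: 1; up: 1; north: 1; hail: 0; rain: 0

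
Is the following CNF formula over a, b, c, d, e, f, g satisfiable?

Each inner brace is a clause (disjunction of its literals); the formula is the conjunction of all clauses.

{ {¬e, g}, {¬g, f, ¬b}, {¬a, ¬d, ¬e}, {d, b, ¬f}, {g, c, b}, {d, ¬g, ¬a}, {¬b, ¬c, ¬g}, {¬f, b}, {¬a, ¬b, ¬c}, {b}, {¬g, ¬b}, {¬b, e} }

From the singleton clause (b), b = True.
From the singleton clause (¬g), g = False.
From the singleton clause (¬e), e = False.
That conflicts with the unit clause (e).
No assignment satisfies every clause.

Unsatisfiable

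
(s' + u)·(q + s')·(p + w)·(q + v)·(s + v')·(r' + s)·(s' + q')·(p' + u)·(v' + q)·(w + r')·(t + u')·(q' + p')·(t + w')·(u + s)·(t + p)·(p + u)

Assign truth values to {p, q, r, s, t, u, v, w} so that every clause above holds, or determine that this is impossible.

Case s = 0:
From the singleton clause (v'), v = 0.
From the singleton clause (q), q = 1.
From the singleton clause (r'), r = 0.
From the singleton clause (p'), p = 0.
From the singleton clause (w), w = 1.
From the singleton clause (t), t = 1.
From the singleton clause (u), u = 1.
Every clause now holds.

p=0; q=1; r=0; s=0; t=1; u=1; v=0; w=1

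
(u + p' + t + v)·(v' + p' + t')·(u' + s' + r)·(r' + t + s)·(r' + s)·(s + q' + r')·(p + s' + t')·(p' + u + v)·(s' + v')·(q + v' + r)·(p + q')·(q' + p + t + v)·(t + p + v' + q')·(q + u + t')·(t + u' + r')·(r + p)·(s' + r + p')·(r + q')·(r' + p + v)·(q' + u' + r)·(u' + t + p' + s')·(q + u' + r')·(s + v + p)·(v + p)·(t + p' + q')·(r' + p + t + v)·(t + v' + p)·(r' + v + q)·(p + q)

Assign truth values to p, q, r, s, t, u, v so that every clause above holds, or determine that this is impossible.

Suppose r = 1.
From the singleton clause (s), s = 1.
From the singleton clause (v'), v = 0.
From the singleton clause (p), p = 1.
From the singleton clause (u), u = 1.
From the singleton clause (t), t = 1.
From the singleton clause (q), q = 1.
This assignment satisfies each clause.

p: 1; q: 1; r: 1; s: 1; t: 1; u: 1; v: 0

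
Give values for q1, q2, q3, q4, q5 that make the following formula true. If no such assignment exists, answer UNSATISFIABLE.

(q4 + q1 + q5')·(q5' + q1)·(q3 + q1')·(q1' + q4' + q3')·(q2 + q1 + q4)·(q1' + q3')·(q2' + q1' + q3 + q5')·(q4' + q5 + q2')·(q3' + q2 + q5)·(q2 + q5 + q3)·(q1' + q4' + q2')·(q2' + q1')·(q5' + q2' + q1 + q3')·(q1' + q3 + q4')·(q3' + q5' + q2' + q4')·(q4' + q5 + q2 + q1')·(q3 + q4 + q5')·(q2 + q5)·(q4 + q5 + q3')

Branch on q5: set q5 = 0.
Unit clause (q2) forces q2 = 1.
Unit clause (q4') forces q4 = 0.
Unit clause (q1') forces q1 = 0.
Unit clause (q3') forces q3 = 0.
All clauses are satisfied.

q1=0, q2=1, q3=0, q4=0, q5=0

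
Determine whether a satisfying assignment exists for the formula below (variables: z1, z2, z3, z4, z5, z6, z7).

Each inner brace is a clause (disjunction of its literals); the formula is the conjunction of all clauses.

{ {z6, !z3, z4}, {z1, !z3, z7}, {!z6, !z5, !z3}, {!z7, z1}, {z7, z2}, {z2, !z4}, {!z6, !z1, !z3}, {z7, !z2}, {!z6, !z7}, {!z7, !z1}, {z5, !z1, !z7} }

Suppose z7 = false.
Unit clause (z2) forces z2 = true.
But (!z2) is also a unit clause — contradiction.
Undo z7 and try z7 = true.
Unit clause (z1) forces z1 = true.
But (!z1) is also a unit clause — contradiction.
Both values of z7 lead to a conflict.
No assignment satisfies every clause.

No, unsatisfiable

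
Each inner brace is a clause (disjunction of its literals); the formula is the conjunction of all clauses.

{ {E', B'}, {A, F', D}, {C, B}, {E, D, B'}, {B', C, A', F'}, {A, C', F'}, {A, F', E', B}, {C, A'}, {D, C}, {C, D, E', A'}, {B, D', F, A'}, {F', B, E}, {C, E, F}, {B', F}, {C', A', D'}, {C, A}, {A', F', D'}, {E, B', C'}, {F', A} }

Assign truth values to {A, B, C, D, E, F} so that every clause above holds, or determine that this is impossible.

A=0,  B=0,  C=1,  D=0,  E=1,  F=0

Try E = 1.
(B') alone gives B = 0.
(C) alone gives C = 1.
Try A = 0.
(F') alone gives F = 0.
Every clause is now satisfied; D is unconstrained.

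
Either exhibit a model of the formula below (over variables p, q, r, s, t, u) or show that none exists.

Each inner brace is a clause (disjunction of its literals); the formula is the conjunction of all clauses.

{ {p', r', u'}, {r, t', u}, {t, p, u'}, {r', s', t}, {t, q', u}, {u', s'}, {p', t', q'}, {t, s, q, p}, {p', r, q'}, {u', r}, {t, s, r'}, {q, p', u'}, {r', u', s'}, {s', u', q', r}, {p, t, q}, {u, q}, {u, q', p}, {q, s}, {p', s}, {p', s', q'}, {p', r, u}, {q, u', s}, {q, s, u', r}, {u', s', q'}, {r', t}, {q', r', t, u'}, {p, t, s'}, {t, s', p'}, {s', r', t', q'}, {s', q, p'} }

p ↦ 0, q ↦ 1, r ↦ 1, s ↦ 0, t ↦ 1, u ↦ 1

Try u = 1.
(s') alone gives s = 0.
(r) alone gives r = 1.
(p') alone gives p = 0.
(t) alone gives t = 1.
(q) alone gives q = 1.
This assignment satisfies each clause.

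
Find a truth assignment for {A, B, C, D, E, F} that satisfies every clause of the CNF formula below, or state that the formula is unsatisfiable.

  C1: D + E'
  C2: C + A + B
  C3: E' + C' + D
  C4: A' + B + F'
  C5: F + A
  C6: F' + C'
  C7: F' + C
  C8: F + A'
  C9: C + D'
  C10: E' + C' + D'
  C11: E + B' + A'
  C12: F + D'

UNSATISFIABLE

Case D = 1:
From the singleton clause (C), C = 1.
From the singleton clause (F'), F = 0.
But (F) is also a unit clause — contradiction.
Backtrack on D: now try D = 0.
From the singleton clause (E'), E = 0.
Case F = 1:
From the singleton clause (C'), C = 0.
But (C) is also a unit clause — contradiction.
Backtrack on F: now try F = 0.
From the singleton clause (A), A = 1.
But (A') is also a unit clause — contradiction.
Either choice for F ends in contradiction.
Either choice for D ends in contradiction.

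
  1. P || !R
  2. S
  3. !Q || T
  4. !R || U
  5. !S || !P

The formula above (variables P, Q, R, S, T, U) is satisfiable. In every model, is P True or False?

Suppose P = true.
The clause (S) is unit, so S = true.
That conflicts with the unit clause (!S).
So every satisfying assignment has P = False.

False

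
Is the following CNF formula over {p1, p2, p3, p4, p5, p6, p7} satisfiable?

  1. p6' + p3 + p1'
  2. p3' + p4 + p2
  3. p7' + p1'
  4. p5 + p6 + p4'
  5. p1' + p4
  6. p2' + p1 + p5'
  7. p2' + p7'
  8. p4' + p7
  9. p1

(p1) alone gives p1 = 1.
(p7') alone gives p7 = 0.
(p4) alone gives p4 = 1.
Now (p4') is unsatisfied and unit — conflict.
No assignment satisfies every clause.

Unsatisfiable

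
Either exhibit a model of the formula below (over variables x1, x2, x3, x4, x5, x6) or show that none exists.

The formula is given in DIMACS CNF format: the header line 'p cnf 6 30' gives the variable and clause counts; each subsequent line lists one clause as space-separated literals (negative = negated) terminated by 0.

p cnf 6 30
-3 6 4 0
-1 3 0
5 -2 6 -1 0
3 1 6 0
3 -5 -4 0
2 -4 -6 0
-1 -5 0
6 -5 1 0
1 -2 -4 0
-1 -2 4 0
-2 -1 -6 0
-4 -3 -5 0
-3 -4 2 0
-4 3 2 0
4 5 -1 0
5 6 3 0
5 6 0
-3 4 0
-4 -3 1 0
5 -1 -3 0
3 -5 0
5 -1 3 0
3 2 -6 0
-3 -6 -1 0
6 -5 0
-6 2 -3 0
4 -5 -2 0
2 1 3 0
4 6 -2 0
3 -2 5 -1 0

x1 ↦ False,  x2 ↦ True,  x3 ↦ False,  x4 ↦ False,  x5 ↦ False,  x6 ↦ True

Try x1 = False.
Try x3 = False.
(x6) alone gives x6 = True.
(¬x5) alone gives x5 = False.
(x2) alone gives x2 = True.
(¬x4) alone gives x4 = False.
Every clause now holds.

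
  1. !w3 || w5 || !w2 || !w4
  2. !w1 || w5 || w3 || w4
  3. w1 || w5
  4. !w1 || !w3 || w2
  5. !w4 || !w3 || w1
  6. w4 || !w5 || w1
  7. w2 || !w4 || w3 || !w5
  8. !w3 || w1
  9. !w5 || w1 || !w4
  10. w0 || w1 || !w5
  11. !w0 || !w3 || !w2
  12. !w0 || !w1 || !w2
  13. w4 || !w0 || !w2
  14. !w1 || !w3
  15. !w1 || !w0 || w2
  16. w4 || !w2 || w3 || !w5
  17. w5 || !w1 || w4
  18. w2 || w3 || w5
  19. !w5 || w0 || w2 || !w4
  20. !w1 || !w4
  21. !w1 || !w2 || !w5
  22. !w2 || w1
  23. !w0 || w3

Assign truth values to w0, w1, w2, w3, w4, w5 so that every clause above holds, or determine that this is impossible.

Case w1 = true:
(!w3) alone gives w3 = false.
(!w4) alone gives w4 = false.
(w5) alone gives w5 = true.
(!w2) alone gives w2 = false.
(!w0) alone gives w0 = false.
This assignment satisfies each clause.

w0: false, w1: true, w2: false, w3: false, w4: false, w5: true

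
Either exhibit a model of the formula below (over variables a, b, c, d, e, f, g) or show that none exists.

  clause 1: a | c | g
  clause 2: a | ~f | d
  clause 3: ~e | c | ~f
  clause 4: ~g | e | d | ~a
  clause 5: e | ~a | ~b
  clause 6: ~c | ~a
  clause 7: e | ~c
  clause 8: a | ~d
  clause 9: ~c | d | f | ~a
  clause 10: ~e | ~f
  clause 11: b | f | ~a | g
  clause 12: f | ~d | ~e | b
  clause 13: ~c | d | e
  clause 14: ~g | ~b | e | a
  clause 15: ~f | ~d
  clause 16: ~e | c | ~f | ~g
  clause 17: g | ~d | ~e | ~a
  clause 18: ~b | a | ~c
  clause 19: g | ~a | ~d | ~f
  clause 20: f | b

a ↦ 1; b ↦ 0; c ↦ 0; d ↦ 0; e ↦ 0; f ↦ 1; g ↦ 0

Suppose c = 0.
Suppose a = 1.
Suppose e = 0.
From the singleton clause (~b), b = 0.
From the singleton clause (f), f = 1.
From the singleton clause (~d), d = 0.
From the singleton clause (~g), g = 0.
All clauses are satisfied.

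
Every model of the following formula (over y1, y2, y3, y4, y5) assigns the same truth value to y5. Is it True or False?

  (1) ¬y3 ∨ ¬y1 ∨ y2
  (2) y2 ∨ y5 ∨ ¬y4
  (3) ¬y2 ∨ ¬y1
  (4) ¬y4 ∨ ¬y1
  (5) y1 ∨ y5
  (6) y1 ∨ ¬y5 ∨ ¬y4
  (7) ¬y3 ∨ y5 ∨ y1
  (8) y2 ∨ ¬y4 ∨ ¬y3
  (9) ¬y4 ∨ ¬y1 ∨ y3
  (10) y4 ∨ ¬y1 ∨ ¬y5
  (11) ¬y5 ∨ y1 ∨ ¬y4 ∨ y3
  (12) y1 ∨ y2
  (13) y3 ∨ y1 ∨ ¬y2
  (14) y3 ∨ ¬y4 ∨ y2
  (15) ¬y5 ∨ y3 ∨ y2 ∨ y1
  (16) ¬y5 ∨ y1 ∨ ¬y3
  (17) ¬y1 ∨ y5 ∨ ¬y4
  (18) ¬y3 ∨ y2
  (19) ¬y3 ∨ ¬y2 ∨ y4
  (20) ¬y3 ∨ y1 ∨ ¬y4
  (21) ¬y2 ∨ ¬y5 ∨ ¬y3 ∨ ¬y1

False

Suppose y5 = True.
Suppose y2 = False.
From the singleton clause (y1), y1 = True.
From the singleton clause (¬y3), y3 = False.
From the singleton clause (¬y4), y4 = False.
Now (y4) is unsatisfied and unit — conflict.
Backtrack on y2: now try y2 = True.
From the singleton clause (¬y1), y1 = False.
From the singleton clause (¬y4), y4 = False.
From the singleton clause (y3), y3 = True.
Now (¬y3) is unsatisfied and unit — conflict.
Either choice for y2 ends in contradiction.
So every satisfying assignment has y5 = False.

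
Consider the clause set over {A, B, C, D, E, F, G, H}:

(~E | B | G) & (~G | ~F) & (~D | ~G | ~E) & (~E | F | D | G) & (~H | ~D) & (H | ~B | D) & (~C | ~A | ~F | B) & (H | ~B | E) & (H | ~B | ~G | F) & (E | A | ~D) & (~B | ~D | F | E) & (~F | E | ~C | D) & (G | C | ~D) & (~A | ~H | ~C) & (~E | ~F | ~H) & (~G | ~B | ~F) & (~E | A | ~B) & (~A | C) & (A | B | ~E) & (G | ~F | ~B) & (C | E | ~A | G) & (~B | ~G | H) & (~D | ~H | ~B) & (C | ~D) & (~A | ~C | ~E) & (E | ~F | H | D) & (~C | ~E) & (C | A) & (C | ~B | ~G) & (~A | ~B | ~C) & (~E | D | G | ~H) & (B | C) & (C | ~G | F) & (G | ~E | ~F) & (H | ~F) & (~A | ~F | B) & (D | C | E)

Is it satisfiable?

Satisfiable

Branch on G: set G = 1.
Unit clause (~F) forces F = 0.
Unit clause (C) forces C = 1.
Unit clause (~E) forces E = 0.
Branch on H: set H = 1.
Unit clause (~D) forces D = 0.
Unit clause (~A) forces A = 0.
All clauses hold; B can take either value.
A satisfying assignment: A=0, B=1, C=1, D=0, E=0, F=0, G=1, H=1.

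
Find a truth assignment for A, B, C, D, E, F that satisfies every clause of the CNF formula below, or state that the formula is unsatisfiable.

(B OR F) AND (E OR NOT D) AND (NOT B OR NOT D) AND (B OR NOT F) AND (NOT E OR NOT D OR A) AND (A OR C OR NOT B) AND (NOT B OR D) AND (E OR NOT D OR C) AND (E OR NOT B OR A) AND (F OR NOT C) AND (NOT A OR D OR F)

UNSATISFIABLE

Case B = true:
Unit clause (NOT D) forces D = false.
Now (D) is unsatisfied and unit — conflict.
That branch fails; take B = false instead.
Unit clause (F) forces F = true.
Now (NOT F) is unsatisfied and unit — conflict.
Either choice for B ends in contradiction.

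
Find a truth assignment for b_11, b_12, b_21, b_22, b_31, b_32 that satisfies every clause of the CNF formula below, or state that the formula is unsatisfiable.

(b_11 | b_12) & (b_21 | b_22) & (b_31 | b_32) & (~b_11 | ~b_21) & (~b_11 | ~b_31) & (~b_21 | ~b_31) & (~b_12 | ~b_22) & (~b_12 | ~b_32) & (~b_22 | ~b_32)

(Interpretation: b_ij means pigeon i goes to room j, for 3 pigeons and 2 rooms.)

UNSATISFIABLE

Branch on b_11: set b_11 = 1.
Unit clause (~b_21) forces b_21 = 0.
Unit clause (b_22) forces b_22 = 1.
Unit clause (~b_31) forces b_31 = 0.
Unit clause (b_32) forces b_32 = 1.
Now (~b_32) is unsatisfied and unit — conflict.
Undo b_11 and try b_11 = 0.
Unit clause (b_12) forces b_12 = 1.
Unit clause (~b_22) forces b_22 = 0.
Unit clause (b_21) forces b_21 = 1.
Unit clause (~b_31) forces b_31 = 0.
Unit clause (b_32) forces b_32 = 1.
Now (~b_32) is unsatisfied and unit — conflict.
Either choice for b_11 ends in contradiction.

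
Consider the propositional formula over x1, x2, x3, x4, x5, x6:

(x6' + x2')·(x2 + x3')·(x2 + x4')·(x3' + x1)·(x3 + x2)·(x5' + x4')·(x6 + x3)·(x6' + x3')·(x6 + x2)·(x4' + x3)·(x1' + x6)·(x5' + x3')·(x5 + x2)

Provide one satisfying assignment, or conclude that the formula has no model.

UNSATISFIABLE

Case x6 = 0:
Unit clause (x3) forces x3 = 1.
Unit clause (x2) forces x2 = 1.
Unit clause (x1) forces x1 = 1.
That conflicts with the unit clause (x1').
So x6 must be the other value — set x6 = 1.
Unit clause (x2') forces x2 = 0.
Unit clause (x3') forces x3 = 0.
That conflicts with the unit clause (x3).
Both values of x6 lead to a conflict.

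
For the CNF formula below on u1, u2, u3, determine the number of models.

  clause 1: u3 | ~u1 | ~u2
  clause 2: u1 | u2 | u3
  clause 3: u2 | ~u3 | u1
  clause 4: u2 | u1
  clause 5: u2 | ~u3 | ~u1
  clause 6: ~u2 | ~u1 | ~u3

There are 2^3 = 8 truth assignments over (u1, u2, u3).
Check each against the 6 clauses (columns in the order u1, u2, u3):
  F F F  ✗ fails (u1 | u2 | u3)
  F F T  ✗ fails (u2 | ~u3 | u1)
  F T F  ✓ satisfies all
  F T T  ✓ satisfies all
  T F F  ✓ satisfies all
  T F T  ✗ fails (u2 | ~u3 | ~u1)
  T T F  ✗ fails (u3 | ~u1 | ~u2)
  T T T  ✗ fails (~u2 | ~u1 | ~u3)
3 of the 8 rows are models.

3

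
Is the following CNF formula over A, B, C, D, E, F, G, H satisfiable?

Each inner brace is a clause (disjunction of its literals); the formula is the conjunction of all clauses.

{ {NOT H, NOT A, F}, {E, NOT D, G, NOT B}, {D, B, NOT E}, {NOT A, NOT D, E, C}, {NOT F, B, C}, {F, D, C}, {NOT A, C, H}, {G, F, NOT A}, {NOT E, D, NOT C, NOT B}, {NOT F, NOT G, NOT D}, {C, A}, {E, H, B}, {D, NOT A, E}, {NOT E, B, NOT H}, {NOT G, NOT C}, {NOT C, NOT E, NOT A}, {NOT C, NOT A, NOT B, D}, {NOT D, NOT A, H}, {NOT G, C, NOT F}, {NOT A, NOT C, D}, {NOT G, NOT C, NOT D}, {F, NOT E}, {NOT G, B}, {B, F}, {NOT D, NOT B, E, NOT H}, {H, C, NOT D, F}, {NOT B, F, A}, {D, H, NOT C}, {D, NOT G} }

Branch on C: set C = true.
(NOT G) alone gives G = false.
Branch on F: set F = true.
Branch on E: set E = true.
(NOT A) alone gives A = false.
Branch on D: set D = true.
Branch on B: set B = true.
No clause remains; H is free.
A satisfying assignment: A: false, B: true, C: true, D: true, E: true, F: true, G: false, H: true.

Satisfiable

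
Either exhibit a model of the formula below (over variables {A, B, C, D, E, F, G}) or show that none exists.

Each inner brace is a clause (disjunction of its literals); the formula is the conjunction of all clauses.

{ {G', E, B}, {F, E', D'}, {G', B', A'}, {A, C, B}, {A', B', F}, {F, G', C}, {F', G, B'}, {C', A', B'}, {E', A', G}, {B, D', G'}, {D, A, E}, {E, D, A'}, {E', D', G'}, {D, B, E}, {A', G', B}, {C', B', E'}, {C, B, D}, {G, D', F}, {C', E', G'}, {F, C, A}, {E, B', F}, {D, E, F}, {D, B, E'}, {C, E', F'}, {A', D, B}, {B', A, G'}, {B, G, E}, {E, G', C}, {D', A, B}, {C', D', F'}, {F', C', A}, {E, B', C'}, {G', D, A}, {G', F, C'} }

Suppose G = 0.
Suppose F = 0.
(D') alone gives D = 0.
(E) alone gives E = 1.
(A') alone gives A = 0.
(C) alone gives C = 1.
(B') alone gives B = 0.
But (B) is also a unit clause — contradiction.
Undo F and try F = 1.
(B') alone gives B = 0.
(E) alone gives E = 1.
(A') alone gives A = 0.
(C) alone gives C = 1.
But (C') is also a unit clause — contradiction.
Both values of F lead to a conflict.
Undo G and try G = 1.
Suppose E = 1.
(D') alone gives D = 0.
(C') alone gives C = 0.
(F) alone gives F = 1.
But (F') is also a unit clause — contradiction.
Undo E and try E = 0.
(B) alone gives B = 1.
(A') alone gives A = 0.
But (A) is also a unit clause — contradiction.
Both values of E lead to a conflict.
Both values of G lead to a conflict.

UNSATISFIABLE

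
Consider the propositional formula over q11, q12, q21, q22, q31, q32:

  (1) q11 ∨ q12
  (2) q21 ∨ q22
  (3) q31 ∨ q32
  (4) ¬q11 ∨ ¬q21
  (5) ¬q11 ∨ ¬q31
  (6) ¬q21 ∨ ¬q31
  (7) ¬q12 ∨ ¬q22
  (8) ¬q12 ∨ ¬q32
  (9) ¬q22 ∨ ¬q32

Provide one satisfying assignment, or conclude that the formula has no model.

Suppose q11 = True.
From the singleton clause (¬q21), q21 = False.
From the singleton clause (q22), q22 = True.
From the singleton clause (¬q31), q31 = False.
From the singleton clause (q32), q32 = True.
But (¬q32) is also a unit clause — contradiction.
Backtrack on q11: now try q11 = False.
From the singleton clause (q12), q12 = True.
From the singleton clause (¬q22), q22 = False.
From the singleton clause (q21), q21 = True.
From the singleton clause (¬q31), q31 = False.
From the singleton clause (q32), q32 = True.
But (¬q32) is also a unit clause — contradiction.
Both values of q11 lead to a conflict.

UNSATISFIABLE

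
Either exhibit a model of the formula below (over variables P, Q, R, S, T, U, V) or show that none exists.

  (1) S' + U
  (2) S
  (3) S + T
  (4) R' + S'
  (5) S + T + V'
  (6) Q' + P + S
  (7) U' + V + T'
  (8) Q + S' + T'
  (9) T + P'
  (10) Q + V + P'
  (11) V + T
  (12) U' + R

The clause (S) is unit, so S = 1.
The clause (U) is unit, so U = 1.
The clause (R') is unit, so R = 0.
That conflicts with the unit clause (R).

UNSATISFIABLE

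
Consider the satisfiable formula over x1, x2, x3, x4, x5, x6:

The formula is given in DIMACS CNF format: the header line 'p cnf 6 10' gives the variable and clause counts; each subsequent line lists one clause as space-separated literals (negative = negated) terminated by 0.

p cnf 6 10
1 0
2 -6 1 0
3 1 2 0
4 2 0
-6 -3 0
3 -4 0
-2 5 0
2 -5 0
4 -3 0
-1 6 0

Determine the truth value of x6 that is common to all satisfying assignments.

True

Suppose x6 = False.
Unit clause (x1) forces x1 = True.
Now (¬x1) is unsatisfied and unit — conflict.
So every satisfying assignment has x6 = True.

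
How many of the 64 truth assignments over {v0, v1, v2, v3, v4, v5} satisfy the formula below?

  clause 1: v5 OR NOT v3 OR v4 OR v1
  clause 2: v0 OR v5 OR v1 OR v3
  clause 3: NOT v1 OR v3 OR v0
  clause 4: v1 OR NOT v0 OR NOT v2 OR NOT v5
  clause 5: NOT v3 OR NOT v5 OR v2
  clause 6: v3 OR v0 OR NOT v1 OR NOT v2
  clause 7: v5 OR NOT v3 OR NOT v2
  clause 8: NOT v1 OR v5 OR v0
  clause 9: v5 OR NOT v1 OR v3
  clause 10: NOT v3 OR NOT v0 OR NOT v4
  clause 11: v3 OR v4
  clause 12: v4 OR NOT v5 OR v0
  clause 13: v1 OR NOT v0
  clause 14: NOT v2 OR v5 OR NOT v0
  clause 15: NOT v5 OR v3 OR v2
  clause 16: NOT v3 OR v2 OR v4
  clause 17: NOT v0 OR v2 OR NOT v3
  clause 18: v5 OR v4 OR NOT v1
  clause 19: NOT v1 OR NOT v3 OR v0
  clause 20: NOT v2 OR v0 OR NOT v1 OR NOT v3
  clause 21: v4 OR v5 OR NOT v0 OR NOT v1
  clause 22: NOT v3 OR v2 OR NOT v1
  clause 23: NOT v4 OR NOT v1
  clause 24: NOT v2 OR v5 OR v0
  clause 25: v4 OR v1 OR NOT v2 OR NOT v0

4

There are 2^6 = 64 truth assignments over (v0, v1, v2, v3, v4, v5).
Split on v5. With v5 = true, the clauses containing v5 are satisfied and NOT v5 drops from the rest; 3 of the 2^5 = 32 assignments to the other variables satisfy what remains.
With v5 = false, by the same count on the reduced clause set, 1 assignment works.
Total: 3 + 1 = 4.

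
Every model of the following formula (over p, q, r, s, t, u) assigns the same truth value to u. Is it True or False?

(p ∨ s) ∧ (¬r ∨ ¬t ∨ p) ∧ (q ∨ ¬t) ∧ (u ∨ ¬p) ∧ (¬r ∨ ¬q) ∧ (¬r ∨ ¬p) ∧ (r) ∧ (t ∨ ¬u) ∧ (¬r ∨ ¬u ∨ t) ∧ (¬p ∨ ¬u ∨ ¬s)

False

Suppose u = True.
(r) alone gives r = True.
(¬q) alone gives q = False.
(¬t) alone gives t = False.
That conflicts with the unit clause (t).
So every satisfying assignment has u = False.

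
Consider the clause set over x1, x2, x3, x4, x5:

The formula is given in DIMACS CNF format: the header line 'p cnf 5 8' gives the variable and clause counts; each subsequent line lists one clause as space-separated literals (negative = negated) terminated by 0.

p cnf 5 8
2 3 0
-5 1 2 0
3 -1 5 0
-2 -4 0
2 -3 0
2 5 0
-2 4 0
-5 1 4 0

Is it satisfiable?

No

Case x2 = True:
Unit clause (¬x4) forces x4 = False.
That conflicts with the unit clause (x4).
That branch fails; take x2 = False instead.
Unit clause (x3) forces x3 = True.
That conflicts with the unit clause (¬x3).
Neither x2 = True nor x2 = False works.
No assignment satisfies every clause.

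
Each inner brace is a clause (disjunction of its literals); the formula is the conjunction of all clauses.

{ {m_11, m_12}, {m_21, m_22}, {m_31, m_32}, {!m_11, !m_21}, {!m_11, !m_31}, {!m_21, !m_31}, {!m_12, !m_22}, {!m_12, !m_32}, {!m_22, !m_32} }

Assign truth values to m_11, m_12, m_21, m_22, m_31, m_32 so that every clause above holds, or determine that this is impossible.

Case m_11 = true:
(!m_21) alone gives m_21 = false.
(m_22) alone gives m_22 = true.
(!m_31) alone gives m_31 = false.
(m_32) alone gives m_32 = true.
That conflicts with the unit clause (!m_32).
That branch fails; take m_11 = false instead.
(m_12) alone gives m_12 = true.
(!m_22) alone gives m_22 = false.
(m_21) alone gives m_21 = true.
(!m_31) alone gives m_31 = false.
(m_32) alone gives m_32 = true.
That conflicts with the unit clause (!m_32).
Both values of m_11 lead to a conflict.

UNSATISFIABLE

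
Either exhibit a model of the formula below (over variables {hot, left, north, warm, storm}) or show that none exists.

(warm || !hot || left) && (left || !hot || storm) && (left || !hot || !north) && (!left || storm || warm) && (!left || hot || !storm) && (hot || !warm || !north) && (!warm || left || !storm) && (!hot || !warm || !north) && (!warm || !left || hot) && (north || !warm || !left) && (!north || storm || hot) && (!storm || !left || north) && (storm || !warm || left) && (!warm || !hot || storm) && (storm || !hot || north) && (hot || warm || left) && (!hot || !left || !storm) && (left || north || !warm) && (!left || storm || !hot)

UNSATISFIABLE

Try warm = true.
Try hot = true.
From the singleton clause (!north), north = false.
From the singleton clause (!left), left = false.
Now (left) is unsatisfied and unit — conflict.
Backtrack on hot: now try hot = false.
From the singleton clause (!north), north = false.
From the singleton clause (!left), left = false.
Now (left) is unsatisfied and unit — conflict.
Either choice for hot ends in contradiction.
Backtrack on warm: now try warm = false.
Try hot = false.
From the singleton clause (left), left = true.
From the singleton clause (storm), storm = true.
Now (!storm) is unsatisfied and unit — conflict.
Backtrack on hot: now try hot = true.
From the singleton clause (left), left = true.
From the singleton clause (storm), storm = true.
Now (!storm) is unsatisfied and unit — conflict.
Either choice for hot ends in contradiction.
Either choice for warm ends in contradiction.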